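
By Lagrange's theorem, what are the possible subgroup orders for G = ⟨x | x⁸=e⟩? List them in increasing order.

|G| = 8 = 2³. By Lagrange's theorem the order of any subgroup divides 8; the divisors of 8 are 1, 2, 4, 8.

Answer: 1, 2, 4, 8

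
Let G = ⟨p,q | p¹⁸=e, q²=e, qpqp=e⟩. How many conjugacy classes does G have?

The conjugacy classes (representative and size) are:
  [e] (size 1), [p] (size 2), [p²] (size 2), [p³] (size 2), [p¹⁴] (size 2), [p⁵] (size 2), [p¹²] (size 2), [p⁷] (size 2), [p¹⁰] (size 2), [p⁹] (size 1), [p¹⁰q] (size 9), [pq] (size 9).
Class equation: 1 + 2 + 2 + 2 + 2 + 2 + 2 + 2 + 2 + 1 + 9 + 9 = 36 = |G|. So G has 12 conjugacy classes.

Answer: 12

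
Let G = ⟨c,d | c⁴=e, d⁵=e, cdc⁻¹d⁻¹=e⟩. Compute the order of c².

Compute successive powers until reaching e:
  (c²)¹ = c², (c²)² = e.
The smallest positive k with (c²)ᵏ = e is 2.

Answer: 2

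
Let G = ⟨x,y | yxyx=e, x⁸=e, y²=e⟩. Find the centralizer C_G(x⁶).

⟨x⁶⟩ ⊆ C_G(x⁶) since powers of x⁶ commute with x⁶; so |C_G(x⁶)| ≥ |⟨x⁶⟩| = 4.
By orbit–stabilizer, |C_G(x⁶)| = |G| / |conj. class of x⁶| = 16 / 2 = 8.
The 8 elements commuting with x⁶ are {e, x, x², x³, x⁴, x⁵, x⁶, x⁷}.

Answer: {e, x, x², x³, x⁴, x⁵, x⁶, x⁷}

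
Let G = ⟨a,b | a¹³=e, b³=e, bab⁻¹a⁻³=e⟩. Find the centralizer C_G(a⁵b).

⟨a⁵b⟩ ⊆ C_G(a⁵b) since powers of a⁵b commute with a⁵b; so |C_G(a⁵b)| ≥ |⟨a⁵b⟩| = 3.
By orbit–stabilizer, |C_G(a⁵b)| = |G| / |conj. class of a⁵b| = 39 / 13 = 3.
The 3 elements commuting with a⁵b are {e, a⁵b, a⁷b²}.

Answer: {e, a⁵b, a⁷b²}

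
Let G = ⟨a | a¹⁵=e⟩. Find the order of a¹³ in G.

Compute successive powers until reaching e:
  (a¹³)¹ = a¹³, (a¹³)² = a¹¹, (a¹³)³ = a⁹, (a¹³)⁴ = a⁷, (a¹³)⁵ = a⁵, (a¹³)⁶ = a³, (a¹³)⁷ = a, (a¹³)⁸ = a¹⁴, (a¹³)⁹ = a¹², (a¹³)¹⁰ = a¹⁰, (a¹³)¹¹ = a⁸, (a¹³)¹² = a⁶, (a¹³)¹³ = a⁴, (a¹³)¹⁴ = a², (a¹³)¹⁵ = e.
The smallest positive k with (a¹³)ᵏ = e is 15.

Answer: 15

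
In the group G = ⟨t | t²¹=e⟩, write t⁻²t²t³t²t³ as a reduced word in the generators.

Multiply left to right, reducing at each step:
  (t¹⁹) · t² = e
  e · t³ = t³
  (t³) · t² = t⁵
  (t⁵) · t³ = t⁸

Answer: t⁸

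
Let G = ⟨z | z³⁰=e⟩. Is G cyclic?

|G| = 30. The element z has order 30 (its powers give 30 distinct elements), so ⟨z⟩ = G and G is cyclic.

Answer: Yes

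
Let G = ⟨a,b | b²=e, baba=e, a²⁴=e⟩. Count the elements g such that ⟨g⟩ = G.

⟨g⟩ = G would require ord(g) = |G| = 48, but the maximum element order in G is 24 < 48. So G is not cyclic and no single element generates it: the count is 0.

Answer: 0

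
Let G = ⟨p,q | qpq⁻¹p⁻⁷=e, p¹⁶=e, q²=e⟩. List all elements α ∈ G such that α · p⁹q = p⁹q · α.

⟨p⁹q⟩ ⊆ C_G(p⁹q) since powers of p⁹q commute with p⁹q; so |C_G(p⁹q)| ≥ |⟨p⁹q⟩| = 4.
By orbit–stabilizer, |C_G(p⁹q)| = |G| / |conj. class of p⁹q| = 32 / 8 = 4.
The 4 elements commuting with p⁹q are {e, p⁸, pq, p⁹q}.

Answer: {e, p⁸, pq, p⁹q}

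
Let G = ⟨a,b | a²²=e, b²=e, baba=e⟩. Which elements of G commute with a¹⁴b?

⟨a¹⁴b⟩ ⊆ C_G(a¹⁴b) since powers of a¹⁴b commute with a¹⁴b; so |C_G(a¹⁴b)| ≥ |⟨a¹⁴b⟩| = 2.
By orbit–stabilizer, |C_G(a¹⁴b)| = |G| / |conj. class of a¹⁴b| = 44 / 11 = 4.
The 4 elements commuting with a¹⁴b are {e, a¹¹, a³b, a¹⁴b}.

Answer: {e, a¹¹, a³b, a¹⁴b}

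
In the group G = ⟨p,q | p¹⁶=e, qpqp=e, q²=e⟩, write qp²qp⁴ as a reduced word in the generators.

Multiply left to right, reducing at each step:
  q · p² = p¹⁴q
  (p¹⁴q) · q = p¹⁴
  (p¹⁴) · p⁴ = p²

Answer: p²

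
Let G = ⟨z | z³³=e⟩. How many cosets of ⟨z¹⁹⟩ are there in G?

First find ord(z¹⁹) by computing successive powers:
  (z¹⁹)¹ = z¹⁹, (z¹⁹)² = z⁵, (z¹⁹)³ = z²⁴, (z¹⁹)⁴ = z¹⁰, (z¹⁹)⁵ = z²⁹, (z¹⁹)⁶ = z¹⁵, (z¹⁹)⁷ = z, (z¹⁹)⁸ = z²⁰, (z¹⁹)⁹ = z⁶, (z¹⁹)¹⁰ = z²⁵, (z¹⁹)¹¹ = z¹¹, (z¹⁹)¹² = z³⁰, (z¹⁹)¹³ = z¹⁶, (z¹⁹)¹⁴ = z², (z¹⁹)¹⁵ = z²¹, (z¹⁹)¹⁶ = z⁷, (z¹⁹)¹⁷ = z²⁶, (z¹⁹)¹⁸ = z¹², (z¹⁹)¹⁹ = z³¹, (z¹⁹)²⁰ = z¹⁷, (z¹⁹)²¹ = z³, (z¹⁹)²² = z²², (z¹⁹)²³ = z⁸, (z¹⁹)²⁴ = z²⁷, (z¹⁹)²⁵ = z¹³, (z¹⁹)²⁶ = z³², (z¹⁹)²⁷ = z¹⁸, (z¹⁹)²⁸ = z⁴, (z¹⁹)²⁹ = z²³, (z¹⁹)³⁰ = z⁹, (z¹⁹)³¹ = z²⁸, (z¹⁹)³² = z¹⁴, (z¹⁹)³³ = e.
So |⟨z¹⁹⟩| = ord(z¹⁹) = 33. With |G| = 33, by Lagrange [G : ⟨z¹⁹⟩] = 33/33 = 1.

Answer: 1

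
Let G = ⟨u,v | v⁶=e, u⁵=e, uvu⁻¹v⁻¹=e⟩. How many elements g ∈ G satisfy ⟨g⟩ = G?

G is cyclic of order 30. An element generates G iff its order is 30, and a cyclic group of order 30 has exactly φ(30) = 8 such elements.

Answer: 8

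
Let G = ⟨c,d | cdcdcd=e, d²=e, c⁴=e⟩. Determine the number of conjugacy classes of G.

The conjugacy classes (representative and size) are:
  [e] (size 1), [c³] (size 6), [c²dc²d] (size 3), [cdc³] (size 6), [dc³] (size 8).
Class equation: 1 + 6 + 3 + 6 + 8 = 24 = |G|. So G has 5 conjugacy classes.

Answer: 5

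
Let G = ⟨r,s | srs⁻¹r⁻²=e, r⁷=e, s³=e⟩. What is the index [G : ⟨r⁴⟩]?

First find ord(r⁴) by computing successive powers:
  (r⁴)¹ = r⁴, (r⁴)² = r, (r⁴)³ = r⁵, (r⁴)⁴ = r², (r⁴)⁵ = r⁶, (r⁴)⁶ = r³, (r⁴)⁷ = e.
So |⟨r⁴⟩| = ord(r⁴) = 7. With |G| = 21, by Lagrange [G : ⟨r⁴⟩] = 21/7 = 3.

Answer: 3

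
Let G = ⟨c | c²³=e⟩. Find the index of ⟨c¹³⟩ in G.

First find ord(c¹³) by computing successive powers:
  (c¹³)¹ = c¹³, (c¹³)² = c³, (c¹³)³ = c¹⁶, (c¹³)⁴ = c⁶, (c¹³)⁵ = c¹⁹, (c¹³)⁶ = c⁹, (c¹³)⁷ = c²², (c¹³)⁸ = c¹², (c¹³)⁹ = c², (c¹³)¹⁰ = c¹⁵, (c¹³)¹¹ = c⁵, (c¹³)¹² = c¹⁸, (c¹³)¹³ = c⁸, (c¹³)¹⁴ = c²¹, (c¹³)¹⁵ = c¹¹, (c¹³)¹⁶ = c, (c¹³)¹⁷ = c¹⁴, (c¹³)¹⁸ = c⁴, (c¹³)¹⁹ = c¹⁷, (c¹³)²⁰ = c⁷, (c¹³)²¹ = c²⁰, (c¹³)²² = c¹⁰, (c¹³)²³ = e.
So |⟨c¹³⟩| = ord(c¹³) = 23. With |G| = 23, by Lagrange [G : ⟨c¹³⟩] = 23/23 = 1.

Answer: 1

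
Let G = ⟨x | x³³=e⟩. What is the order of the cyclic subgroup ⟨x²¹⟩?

|⟨x²¹⟩| equals the order of x²¹. Compute successive powers until reaching e:
  (x²¹)¹ = x²¹, (x²¹)² = x⁹, (x²¹)³ = x³⁰, (x²¹)⁴ = x¹⁸, (x²¹)⁵ = x⁶, (x²¹)⁶ = x²⁷, (x²¹)⁷ = x¹⁵, (x²¹)⁸ = x³, (x²¹)⁹ = x²⁴, (x²¹)¹⁰ = x¹², (x²¹)¹¹ = e.
The smallest positive k with (x²¹)ᵏ = e is 11, so |⟨x²¹⟩| = 11.

Answer: 11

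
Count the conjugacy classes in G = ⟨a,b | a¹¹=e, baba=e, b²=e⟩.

The conjugacy classes (representative and size) are:
  [e] (size 1), [a¹⁰] (size 2), [a²] (size 2), [a³] (size 2), [a⁷] (size 2), [a⁶] (size 2), [a²b] (size 11).
Class equation: 1 + 2 + 2 + 2 + 2 + 2 + 11 = 22 = |G|. So G has 7 conjugacy classes.

Answer: 7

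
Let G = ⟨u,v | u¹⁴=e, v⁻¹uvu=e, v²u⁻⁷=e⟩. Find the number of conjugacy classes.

The conjugacy classes (representative and size) are:
  [e] (size 1), [u¹³] (size 2), [u¹²] (size 2), [u¹¹] (size 2), [u⁴] (size 2), [u⁵] (size 2), [u⁸] (size 2), [u⁷] (size 1), [u⁵v⁻¹] (size 7), [u⁵v] (size 7).
Class equation: 1 + 2 + 2 + 2 + 2 + 2 + 2 + 1 + 7 + 7 = 28 = |G|. So G has 10 conjugacy classes.

Answer: 10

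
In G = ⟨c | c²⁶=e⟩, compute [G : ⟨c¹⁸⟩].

First find ord(c¹⁸) by computing successive powers:
  (c¹⁸)¹ = c¹⁸, (c¹⁸)² = c¹⁰, (c¹⁸)³ = c², (c¹⁸)⁴ = c²⁰, (c¹⁸)⁵ = c¹², (c¹⁸)⁶ = c⁴, (c¹⁸)⁷ = c²², (c¹⁸)⁸ = c¹⁴, (c¹⁸)⁹ = c⁶, (c¹⁸)¹⁰ = c²⁴, (c¹⁸)¹¹ = c¹⁶, (c¹⁸)¹² = c⁸, (c¹⁸)¹³ = e.
So |⟨c¹⁸⟩| = ord(c¹⁸) = 13. With |G| = 26, by Lagrange [G : ⟨c¹⁸⟩] = 26/13 = 2.

Answer: 2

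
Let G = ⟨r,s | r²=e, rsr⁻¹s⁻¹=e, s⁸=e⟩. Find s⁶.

Compute successive powers of s, reducing at each step:
  s²: s · s = s²
  s³: (s²) · s = s³
  s⁴: (s³) · s = s⁴
  s⁵: (s⁴) · s = s⁵
  s⁶: (s⁵) · s = s⁶

Answer: s⁶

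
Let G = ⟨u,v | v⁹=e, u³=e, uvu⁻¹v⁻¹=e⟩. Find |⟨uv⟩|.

|⟨uv⟩| equals the order of uv. Compute successive powers until reaching e:
  (uv)¹ = uv, (uv)² = u²v², (uv)³ = v³, (uv)⁴ = uv⁴, (uv)⁵ = u²v⁵, (uv)⁶ = v⁶, (uv)⁷ = uv⁷, (uv)⁸ = u²v⁸, (uv)⁹ = e.
The smallest positive k with (uv)ᵏ = e is 9, so |⟨uv⟩| = 9.

Answer: 9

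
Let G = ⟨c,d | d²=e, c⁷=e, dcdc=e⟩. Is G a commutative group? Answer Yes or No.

c·d = cd but d·c = c⁶d, so c·d ≠ d·c and G is not abelian.

Answer: No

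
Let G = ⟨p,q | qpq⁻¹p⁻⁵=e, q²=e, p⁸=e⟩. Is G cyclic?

Every cyclic group is abelian. But p·q = pq while q·p = p⁵q, so p·q ≠ q·p and G is not abelian. Hence G is not cyclic.

Answer: No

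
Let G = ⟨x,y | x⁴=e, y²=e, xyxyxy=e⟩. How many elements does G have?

Enumerate words in the generators, reducing via the relations: the distinct elements are
  {e, x, y, xy, x², x³, yx, xyx, x²y, x³y, yx², yx³, xyx², xyx³, x²yx, x³yx, yx²y, xyx²y, x²yx², x²yx³, x³yx², x³yx³, x²yx²y, x³yx²y}.
No further products give new elements, so |G| = 24.

Answer: 24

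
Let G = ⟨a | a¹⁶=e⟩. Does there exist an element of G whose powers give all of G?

|G| = 16. The element a has order 16 (its powers give 16 distinct elements), so ⟨a⟩ = G and G is cyclic.

Answer: Yes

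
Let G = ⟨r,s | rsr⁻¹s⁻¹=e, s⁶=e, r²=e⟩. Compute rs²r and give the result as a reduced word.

Multiply left to right, reducing at each step:
  r · s² = rs²
  (rs²) · r = s²

Answer: s²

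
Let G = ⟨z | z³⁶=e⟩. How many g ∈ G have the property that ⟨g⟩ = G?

G is cyclic of order 36. An element generates G iff its order is 36, and a cyclic group of order 36 has exactly φ(36) = 12 such elements.

Answer: 12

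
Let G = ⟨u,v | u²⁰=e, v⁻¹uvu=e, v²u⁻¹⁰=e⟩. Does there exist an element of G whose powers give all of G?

Every cyclic group is abelian. But u·v = uv while v·u = u⁹v⁻¹, so u·v ≠ v·u and G is not abelian. Hence G is not cyclic.

Answer: No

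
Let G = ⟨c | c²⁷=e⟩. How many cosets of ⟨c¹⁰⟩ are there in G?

First find ord(c¹⁰) by computing successive powers:
  (c¹⁰)¹ = c¹⁰, (c¹⁰)² = c²⁰, (c¹⁰)³ = c³, (c¹⁰)⁴ = c¹³, (c¹⁰)⁵ = c²³, (c¹⁰)⁶ = c⁶, (c¹⁰)⁷ = c¹⁶, (c¹⁰)⁸ = c²⁶, (c¹⁰)⁹ = c⁹, (c¹⁰)¹⁰ = c¹⁹, (c¹⁰)¹¹ = c², (c¹⁰)¹² = c¹², (c¹⁰)¹³ = c²², (c¹⁰)¹⁴ = c⁵, (c¹⁰)¹⁵ = c¹⁵, (c¹⁰)¹⁶ = c²⁵, (c¹⁰)¹⁷ = c⁸, (c¹⁰)¹⁸ = c¹⁸, (c¹⁰)¹⁹ = c, (c¹⁰)²⁰ = c¹¹, (c¹⁰)²¹ = c²¹, (c¹⁰)²² = c⁴, (c¹⁰)²³ = c¹⁴, (c¹⁰)²⁴ = c²⁴, (c¹⁰)²⁵ = c⁷, (c¹⁰)²⁶ = c¹⁷, (c¹⁰)²⁷ = e.
So |⟨c¹⁰⟩| = ord(c¹⁰) = 27. With |G| = 27, by Lagrange [G : ⟨c¹⁰⟩] = 27/27 = 1.

Answer: 1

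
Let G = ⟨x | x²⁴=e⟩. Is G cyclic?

|G| = 24. The element x has order 24 (its powers give 24 distinct elements), so ⟨x⟩ = G and G is cyclic.

Answer: Yes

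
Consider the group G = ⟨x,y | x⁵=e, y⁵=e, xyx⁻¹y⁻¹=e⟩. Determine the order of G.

Enumerate words in the generators, reducing via the relations: the distinct elements are
  {e, x, y, xy, x², x³, x⁴, y², y³, y⁴, xy², xy³, xy⁴, x²y, x³y, x⁴y, x²y², x²y³, x²y⁴, x³y², x³y³, x³y⁴, x⁴y², x⁴y³, x⁴y⁴}.
No further products give new elements, so |G| = 25.

Answer: 25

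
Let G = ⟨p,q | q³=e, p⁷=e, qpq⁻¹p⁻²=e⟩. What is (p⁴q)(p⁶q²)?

Compute (p⁴q) · (p⁶q²) by multiplying left to right and reducing via the relations at each step:
  (p⁴q) · p⁶ = p²q
  (p²q) · q² = p²

Answer: p²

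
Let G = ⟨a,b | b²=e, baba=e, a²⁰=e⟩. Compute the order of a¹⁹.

Compute successive powers until reaching e:
  (a¹⁹)¹ = a¹⁹, (a¹⁹)² = a¹⁸, (a¹⁹)³ = a¹⁷, (a¹⁹)⁴ = a¹⁶, (a¹⁹)⁵ = a¹⁵, (a¹⁹)⁶ = a¹⁴, (a¹⁹)⁷ = a¹³, (a¹⁹)⁸ = a¹², (a¹⁹)⁹ = a¹¹, (a¹⁹)¹⁰ = a¹⁰, (a¹⁹)¹¹ = a⁹, (a¹⁹)¹² = a⁸, (a¹⁹)¹³ = a⁷, (a¹⁹)¹⁴ = a⁶, (a¹⁹)¹⁵ = a⁵, (a¹⁹)¹⁶ = a⁴, (a¹⁹)¹⁷ = a³, (a¹⁹)¹⁸ = a², (a¹⁹)¹⁹ = a, (a¹⁹)²⁰ = e.
The smallest positive k with (a¹⁹)ᵏ = e is 20.

Answer: 20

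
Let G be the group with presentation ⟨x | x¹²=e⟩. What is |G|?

G is generated by a single element, so G is cyclic. The relator gives x¹² = e and no smaller power is forced to be e, so the 12 powers {e, x, x², x³, x⁴, x⁵, x⁶, x⁷, x⁸, x⁹, x¹¹, x¹⁰} are distinct. Hence |G| = 12.

Answer: 12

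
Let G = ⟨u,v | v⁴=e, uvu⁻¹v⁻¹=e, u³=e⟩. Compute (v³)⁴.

Compute successive powers of (v³), reducing at each step:
  (v³)²: (v³) · v³ = v²
  (v³)³: (v²) · v³ = v
  (v³)⁴: v · v³ = e

Answer: e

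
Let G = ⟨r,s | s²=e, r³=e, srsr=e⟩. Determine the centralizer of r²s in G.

⟨r²s⟩ ⊆ C_G(r²s) since powers of r²s commute with r²s; so |C_G(r²s)| ≥ |⟨r²s⟩| = 2.
By orbit–stabilizer, |C_G(r²s)| = |G| / |conj. class of r²s| = 6 / 3 = 2.
The 2 elements commuting with r²s are {e, r²s}.

Answer: {e, r²s}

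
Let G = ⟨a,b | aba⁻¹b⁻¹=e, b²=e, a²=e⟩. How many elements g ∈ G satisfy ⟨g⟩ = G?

⟨g⟩ = G would require ord(g) = |G| = 4, but the maximum element order in G is 2 < 4. So G is not cyclic and no single element generates it: the count is 0.

Answer: 0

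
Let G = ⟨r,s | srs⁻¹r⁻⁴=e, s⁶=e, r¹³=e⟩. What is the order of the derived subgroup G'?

G' = [G, G] is generated by all commutators. The generator-pair commutators are: [r, s] = r¹⁰.
The subgroup they normally generate is {e, r, r², r³, r⁴, r⁵, r⁶, r⁷, r⁸, r⁹, r¹⁰, r¹¹, r¹²}, of order 13.
Check: |G/G'| = 78/13 = 6 is the order of the abelianisation.

Answer: 13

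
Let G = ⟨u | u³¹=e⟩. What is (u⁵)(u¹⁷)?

Compute (u⁵) · (u¹⁷) by multiplying left to right and reducing via the relations at each step:
  (u⁵) · u¹⁷ = u²²

Answer: u²²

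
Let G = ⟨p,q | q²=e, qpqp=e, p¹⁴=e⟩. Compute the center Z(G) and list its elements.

An element z ∈ Z(G) iff z commutes with every generator.
For example p⁷ is central: (p⁷)·p = p⁸ = p·(p⁷); (p⁷)·q = p⁷q = q·(p⁷).
Whereas p ∉ Z(G) since p·q = pq ≠ p¹³q = q·p.
Checking each of the 28 elements this way gives Z(G) = {e, p⁷}, of order 2.

Answer: {e, p⁷}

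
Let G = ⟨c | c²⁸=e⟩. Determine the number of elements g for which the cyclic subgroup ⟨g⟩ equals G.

G is cyclic of order 28. An element generates G iff its order is 28, and a cyclic group of order 28 has exactly φ(28) = 12 such elements.

Answer: 12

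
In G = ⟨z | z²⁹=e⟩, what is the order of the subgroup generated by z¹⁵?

|⟨z¹⁵⟩| equals the order of z¹⁵. Compute successive powers until reaching e:
  (z¹⁵)¹ = z¹⁵, (z¹⁵)² = z, (z¹⁵)³ = z¹⁶, (z¹⁵)⁴ = z², (z¹⁵)⁵ = z¹⁷, (z¹⁵)⁶ = z³, (z¹⁵)⁷ = z¹⁸, (z¹⁵)⁸ = z⁴, (z¹⁵)⁹ = z¹⁹, (z¹⁵)¹⁰ = z⁵, (z¹⁵)¹¹ = z²⁰, (z¹⁵)¹² = z⁶, (z¹⁵)¹³ = z²¹, (z¹⁵)¹⁴ = z⁷, (z¹⁵)¹⁵ = z²², (z¹⁵)¹⁶ = z⁸, (z¹⁵)¹⁷ = z²³, (z¹⁵)¹⁸ = z⁹, (z¹⁵)¹⁹ = z²⁴, (z¹⁵)²⁰ = z¹⁰, (z¹⁵)²¹ = z²⁵, (z¹⁵)²² = z¹¹, (z¹⁵)²³ = z²⁶, (z¹⁵)²⁴ = z¹², (z¹⁵)²⁵ = z²⁷, (z¹⁵)²⁶ = z¹³, (z¹⁵)²⁷ = z²⁸, (z¹⁵)²⁸ = z¹⁴, (z¹⁵)²⁹ = e.
The smallest positive k with (z¹⁵)ᵏ = e is 29, so |⟨z¹⁵⟩| = 29.

Answer: 29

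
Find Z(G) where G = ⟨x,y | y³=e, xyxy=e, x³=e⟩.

An element z ∈ Z(G) iff z commutes with every generator.
For example e is central: e·x = x = x·e; e·y = y = y·e.
Whereas x ∉ Z(G) since x·y = xy ≠ x²y² = y·x.
Checking each of the 12 elements this way gives Z(G) = {e}, of order 1.

Answer: {e}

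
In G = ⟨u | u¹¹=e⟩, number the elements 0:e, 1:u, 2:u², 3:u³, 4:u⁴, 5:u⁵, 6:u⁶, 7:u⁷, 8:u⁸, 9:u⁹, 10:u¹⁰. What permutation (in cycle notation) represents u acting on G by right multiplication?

(0 1 2 3 4 5 6 7 8 9 10)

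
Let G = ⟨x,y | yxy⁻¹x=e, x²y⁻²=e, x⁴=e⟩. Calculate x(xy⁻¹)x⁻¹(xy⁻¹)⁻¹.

[x, (xy⁻¹)] = x·(xy⁻¹)·x⁻¹·(xy⁻¹)⁻¹.
  x · (xy⁻¹) = y
  y · (x³) = xy
  (xy) · (xy) = x²

Answer: x²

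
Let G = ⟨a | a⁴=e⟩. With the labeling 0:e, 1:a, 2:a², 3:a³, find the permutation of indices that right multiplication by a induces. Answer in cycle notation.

(0 1 2 3)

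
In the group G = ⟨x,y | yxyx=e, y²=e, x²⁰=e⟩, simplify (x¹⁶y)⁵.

Compute successive powers of (x¹⁶y), reducing at each step:
  (x¹⁶y)²: (x¹⁶y) · x¹⁶ = y;   y · y = e
  (x¹⁶y)³: e · x¹⁶ = x¹⁶;   (x¹⁶) · y = x¹⁶y
  (x¹⁶y)⁴: (x¹⁶y) · x¹⁶ = y;   y · y = e
  (x¹⁶y)⁵: e · x¹⁶ = x¹⁶;   (x¹⁶) · y = x¹⁶y

Answer: x¹⁶y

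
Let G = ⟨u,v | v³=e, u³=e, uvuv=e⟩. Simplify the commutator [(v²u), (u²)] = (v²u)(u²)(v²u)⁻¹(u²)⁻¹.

[(v²u), (u²)] = (v²u)·(u²)·(v²u)⁻¹·(u²)⁻¹.
  (v²u) · (u²) = v²
  (v²) · (u²v) = uv²
  (uv²) · u = uv²u

Answer: uv²u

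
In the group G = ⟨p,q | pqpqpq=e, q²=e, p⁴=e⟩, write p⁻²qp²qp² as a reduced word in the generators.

Multiply left to right, reducing at each step:
  (p²) · q = p²q
  (p²q) · p² = p²qp²
  (p²qp²) · q = p²qp²q
  (p²qp²q) · p² = qp²q

Answer: qp²q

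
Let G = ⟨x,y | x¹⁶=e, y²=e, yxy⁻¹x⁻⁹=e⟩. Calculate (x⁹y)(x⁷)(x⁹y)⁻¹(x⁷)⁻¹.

[(x⁹y), (x⁷)] = (x⁹y)·(x⁷)·(x⁹y)⁻¹·(x⁷)⁻¹.
  (x⁹y) · (x⁷) = x⁸y
  (x⁸y) · (x¹⁵y) = x¹⁵
  (x¹⁵) · (x⁹) = x⁸

Answer: x⁸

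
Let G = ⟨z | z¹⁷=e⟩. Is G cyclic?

|G| = 17. The element z has order 17 (its powers give 17 distinct elements), so ⟨z⟩ = G and G is cyclic.

Answer: Yes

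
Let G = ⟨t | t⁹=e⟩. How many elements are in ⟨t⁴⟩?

|⟨t⁴⟩| equals the order of t⁴. Compute successive powers until reaching e:
  (t⁴)¹ = t⁴, (t⁴)² = t⁸, (t⁴)³ = t³, (t⁴)⁴ = t⁷, (t⁴)⁵ = t², (t⁴)⁶ = t⁶, (t⁴)⁷ = t, (t⁴)⁸ = t⁵, (t⁴)⁹ = e.
The smallest positive k with (t⁴)ᵏ = e is 9, so |⟨t⁴⟩| = 9.

Answer: 9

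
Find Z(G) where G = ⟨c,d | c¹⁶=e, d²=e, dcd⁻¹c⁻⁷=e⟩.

An element z ∈ Z(G) iff z commutes with every generator.
For example c⁸ is central: (c⁸)·c = c⁹ = c·(c⁸); (c⁸)·d = c⁸d = d·(c⁸).
Whereas c ∉ Z(G) since c·d = cd ≠ c⁷d = d·c.
Checking each of the 32 elements this way gives Z(G) = {e, c⁸}, of order 2.

Answer: {e, c⁸}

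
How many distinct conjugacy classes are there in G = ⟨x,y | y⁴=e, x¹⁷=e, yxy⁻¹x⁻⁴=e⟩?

The conjugacy classes (representative and size) are:
  [e] (size 1), [x⁴] (size 4), [x²] (size 4), [x⁵] (size 4), [x¹¹] (size 4), [x⁷y] (size 17), [x³y²] (size 17), [x⁹y³] (size 17).
Class equation: 1 + 4 + 4 + 4 + 4 + 17 + 17 + 17 = 68 = |G|. So G has 8 conjugacy classes.

Answer: 8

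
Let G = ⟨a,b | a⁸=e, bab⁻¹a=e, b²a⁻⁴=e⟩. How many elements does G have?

Enumerate words in the generators, reducing via the relations: the distinct elements are
  {a, b, e, ab, a², a³, a⁴, a⁵, a⁶, a⁷, a²b, a³b, b⁻¹, ab⁻¹, a²b⁻¹, a³b⁻¹}.
No further products give new elements, so |G| = 16.

Answer: 16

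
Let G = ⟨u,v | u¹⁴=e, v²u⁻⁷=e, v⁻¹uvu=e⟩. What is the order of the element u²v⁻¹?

Compute successive powers until reaching e:
  (u²v⁻¹)¹ = u²v⁻¹, (u²v⁻¹)² = u⁷, (u²v⁻¹)³ = u²v, (u²v⁻¹)⁴ = e.
The smallest positive k with (u²v⁻¹)ᵏ = e is 4.

Answer: 4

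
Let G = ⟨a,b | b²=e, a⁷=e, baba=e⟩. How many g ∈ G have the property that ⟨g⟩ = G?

⟨g⟩ = G would require ord(g) = |G| = 14, but the maximum element order in G is 7 < 14. So G is not cyclic and no single element generates it: the count is 0.

Answer: 0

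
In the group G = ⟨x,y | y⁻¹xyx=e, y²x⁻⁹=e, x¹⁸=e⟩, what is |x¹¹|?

Compute successive powers until reaching e:
  (x¹¹)¹ = x¹¹, (x¹¹)² = x⁴, (x¹¹)³ = x¹⁵, (x¹¹)⁴ = x⁸, (x¹¹)⁵ = x, (x¹¹)⁶ = x¹², (x¹¹)⁷ = x⁵, (x¹¹)⁸ = x¹⁶, (x¹¹)⁹ = x⁹, (x¹¹)¹⁰ = x², (x¹¹)¹¹ = x¹³, (x¹¹)¹² = x⁶, (x¹¹)¹³ = x¹⁷, (x¹¹)¹⁴ = x¹⁰, (x¹¹)¹⁵ = x³, (x¹¹)¹⁶ = x¹⁴, (x¹¹)¹⁷ = x⁷, (x¹¹)¹⁸ = e.
The smallest positive k with (x¹¹)ᵏ = e is 18.

Answer: 18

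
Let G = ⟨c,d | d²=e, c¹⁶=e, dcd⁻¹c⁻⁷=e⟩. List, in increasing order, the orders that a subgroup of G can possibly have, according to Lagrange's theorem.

|G| = 32 = 2⁵. By Lagrange's theorem the order of any subgroup divides 32; the divisors of 32 are 1, 2, 4, 8, 16, 32.

Answer: 1, 2, 4, 8, 16, 32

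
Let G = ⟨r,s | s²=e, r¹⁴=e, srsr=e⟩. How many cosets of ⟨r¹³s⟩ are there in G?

First find ord(r¹³s) by computing successive powers:
  (r¹³s)¹ = r¹³s, (r¹³s)² = e.
So |⟨r¹³s⟩| = ord(r¹³s) = 2. With |G| = 28, by Lagrange [G : ⟨r¹³s⟩] = 28/2 = 14.

Answer: 14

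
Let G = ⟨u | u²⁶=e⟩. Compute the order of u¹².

Compute successive powers until reaching e:
  (u¹²)¹ = u¹², (u¹²)² = u²⁴, (u¹²)³ = u¹⁰, (u¹²)⁴ = u²², (u¹²)⁵ = u⁸, (u¹²)⁶ = u²⁰, (u¹²)⁷ = u⁶, (u¹²)⁸ = u¹⁸, (u¹²)⁹ = u⁴, (u¹²)¹⁰ = u¹⁶, (u¹²)¹¹ = u², (u¹²)¹² = u¹⁴, (u¹²)¹³ = e.
The smallest positive k with (u¹²)ᵏ = e is 13.

Answer: 13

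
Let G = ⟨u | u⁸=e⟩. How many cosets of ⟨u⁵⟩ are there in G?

First find ord(u⁵) by computing successive powers:
  (u⁵)¹ = u⁵, (u⁵)² = u², (u⁵)³ = u⁷, (u⁵)⁴ = u⁴, (u⁵)⁵ = u, (u⁵)⁶ = u⁶, (u⁵)⁷ = u³, (u⁵)⁸ = e.
So |⟨u⁵⟩| = ord(u⁵) = 8. With |G| = 8, by Lagrange [G : ⟨u⁵⟩] = 8/8 = 1.

Answer: 1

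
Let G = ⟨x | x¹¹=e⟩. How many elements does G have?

G is generated by a single element, so G is cyclic. The relator gives x¹¹ = e and no smaller power is forced to be e, so the 11 powers {e, x, x², x³, x⁴, x⁵, x⁶, x⁷, x⁸, x⁹, x¹⁰} are distinct. Hence |G| = 11.

Answer: 11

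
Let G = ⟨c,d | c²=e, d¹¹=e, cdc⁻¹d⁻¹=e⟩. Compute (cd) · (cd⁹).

Compute (cd) · (cd⁹) by multiplying left to right and reducing via the relations at each step:
  (cd) · c = d
  d · d⁹ = d¹⁰

Answer: d¹⁰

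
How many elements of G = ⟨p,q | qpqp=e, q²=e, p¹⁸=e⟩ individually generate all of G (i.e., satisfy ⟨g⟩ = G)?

⟨g⟩ = G would require ord(g) = |G| = 36, but the maximum element order in G is 18 < 36. So G is not cyclic and no single element generates it: the count is 0.

Answer: 0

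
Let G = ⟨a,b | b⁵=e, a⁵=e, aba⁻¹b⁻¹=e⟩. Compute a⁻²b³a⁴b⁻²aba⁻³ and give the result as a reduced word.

Multiply left to right, reducing at each step:
  (a³) · b³ = a³b³
  (a³b³) · a⁴ = a²b³
  (a²b³) · b⁻² = a²b
  (a²b) · a = a³b
  (a³b) · b = a³b²
  (a³b²) · a⁻³ = b²

Answer: b²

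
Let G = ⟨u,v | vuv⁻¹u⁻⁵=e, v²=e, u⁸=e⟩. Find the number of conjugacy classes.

The conjugacy classes (representative and size) are:
  [e] (size 1), [u⁵] (size 2), [u²] (size 1), [u⁷] (size 2), [u⁴] (size 1), [u⁶] (size 1), [v] (size 2), [u⁵v] (size 2), [u²v] (size 2), [u³v] (size 2).
Class equation: 1 + 2 + 1 + 2 + 1 + 1 + 2 + 2 + 2 + 2 = 16 = |G|. So G has 10 conjugacy classes.

Answer: 10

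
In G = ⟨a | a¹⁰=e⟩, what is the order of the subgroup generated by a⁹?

|⟨a⁹⟩| equals the order of a⁹. Compute successive powers until reaching e:
  (a⁹)¹ = a⁹, (a⁹)² = a⁸, (a⁹)³ = a⁷, (a⁹)⁴ = a⁶, (a⁹)⁵ = a⁵, (a⁹)⁶ = a⁴, (a⁹)⁷ = a³, (a⁹)⁸ = a², (a⁹)⁹ = a, (a⁹)¹⁰ = e.
The smallest positive k with (a⁹)ᵏ = e is 10, so |⟨a⁹⟩| = 10.

Answer: 10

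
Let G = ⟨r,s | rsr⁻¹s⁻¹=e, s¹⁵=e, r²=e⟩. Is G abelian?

Each pair of generators commutes: r·s = rs = s·r. Since the generators pairwise commute, every element of G commutes with every other, so G is abelian.

Answer: Yes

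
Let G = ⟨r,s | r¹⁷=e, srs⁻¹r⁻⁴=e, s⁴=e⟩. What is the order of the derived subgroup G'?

G' = [G, G] is generated by all commutators. The generator-pair commutators are: [r, s] = r¹⁴.
The subgroup they normally generate is {e, r, r², r³, r⁴, r⁵, r⁶, r⁷, r⁸, r⁹, r¹⁰, r¹¹, r¹², r¹³, r¹⁴, r¹⁵, r¹⁶}, of order 17.
Check: |G/G'| = 68/17 = 4 is the order of the abelianisation.

Answer: 17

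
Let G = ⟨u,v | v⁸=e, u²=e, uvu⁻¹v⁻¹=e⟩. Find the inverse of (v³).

The order of (v³) is 8 (smallest k with (v³)ᵏ = e), so (v³)⁻¹ = (v³)⁷ = v⁵.
Check: (v³) · (v⁵) → (v³) · v⁵ = e, giving e as required.

Answer: v⁵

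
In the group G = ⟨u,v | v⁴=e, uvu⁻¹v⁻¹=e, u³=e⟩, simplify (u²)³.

Compute successive powers of (u²), reducing at each step:
  (u²)²: (u²) · u² = u
  (u²)³: u · u² = e

Answer: e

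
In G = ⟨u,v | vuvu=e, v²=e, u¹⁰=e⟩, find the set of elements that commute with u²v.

⟨u²v⟩ ⊆ C_G(u²v) since powers of u²v commute with u²v; so |C_G(u²v)| ≥ |⟨u²v⟩| = 2.
By orbit–stabilizer, |C_G(u²v)| = |G| / |conj. class of u²v| = 20 / 5 = 4.
The 4 elements commuting with u²v are {e, u⁵, u²v, u⁷v}.

Answer: {e, u⁵, u²v, u⁷v}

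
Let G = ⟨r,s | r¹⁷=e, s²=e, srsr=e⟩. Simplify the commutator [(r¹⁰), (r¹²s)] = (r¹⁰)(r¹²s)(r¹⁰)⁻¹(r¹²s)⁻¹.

[(r¹⁰), (r¹²s)] = (r¹⁰)·(r¹²s)·(r¹⁰)⁻¹·(r¹²s)⁻¹.
  (r¹⁰) · (r¹²s) = r⁵s
  (r⁵s) · (r⁷) = r¹⁵s
  (r¹⁵s) · (r¹²s) = r³

Answer: r³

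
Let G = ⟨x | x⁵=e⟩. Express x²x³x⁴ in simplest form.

Multiply left to right, reducing at each step:
  (x²) · x³ = e
  e · x⁴ = x⁴

Answer: x⁴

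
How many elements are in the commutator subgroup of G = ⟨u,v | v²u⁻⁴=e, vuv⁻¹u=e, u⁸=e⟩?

G' = [G, G] is generated by all commutators. The generator-pair commutators are: [u, v] = u².
The subgroup they normally generate is {e, u², u⁴, u⁶}, of order 4.
Check: |G/G'| = 16/4 = 4 is the order of the abelianisation.

Answer: 4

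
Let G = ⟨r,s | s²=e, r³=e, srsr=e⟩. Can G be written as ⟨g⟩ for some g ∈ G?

Every cyclic group is abelian. But r·s = rs while s·r = r²s, so r·s ≠ s·r and G is not abelian. Hence G is not cyclic.

Answer: No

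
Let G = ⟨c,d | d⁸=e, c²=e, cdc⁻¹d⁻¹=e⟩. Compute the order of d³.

Compute successive powers until reaching e:
  (d³)¹ = d³, (d³)² = d⁶, (d³)³ = d, (d³)⁴ = d⁴, (d³)⁵ = d⁷, (d³)⁶ = d², (d³)⁷ = d⁵, (d³)⁸ = e.
The smallest positive k with (d³)ᵏ = e is 8.

Answer: 8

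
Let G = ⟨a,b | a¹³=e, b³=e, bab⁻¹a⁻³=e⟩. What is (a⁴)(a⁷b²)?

Compute (a⁴) · (a⁷b²) by multiplying left to right and reducing via the relations at each step:
  (a⁴) · a⁷ = a¹¹
  (a¹¹) · b² = a¹¹b²

Answer: a¹¹b²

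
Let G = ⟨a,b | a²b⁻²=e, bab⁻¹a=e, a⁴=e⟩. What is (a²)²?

Compute successive powers of (a²), reducing at each step:
  (a²)²: (a²) · a² = e

Answer: e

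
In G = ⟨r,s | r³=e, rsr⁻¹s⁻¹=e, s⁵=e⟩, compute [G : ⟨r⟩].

First find ord(r) by computing successive powers:
  r¹ = r, r² = r², r³ = e.
So |⟨r⟩| = ord(r) = 3. With |G| = 15, by Lagrange [G : ⟨r⟩] = 15/3 = 5.

Answer: 5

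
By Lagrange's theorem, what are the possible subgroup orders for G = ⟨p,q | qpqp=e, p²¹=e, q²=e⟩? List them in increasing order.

|G| = 42 = 2 · 3 · 7. By Lagrange's theorem the order of any subgroup divides 42; the divisors of 42 are 1, 2, 3, 6, 7, 14, 21, 42.

Answer: 1, 2, 3, 6, 7, 14, 21, 42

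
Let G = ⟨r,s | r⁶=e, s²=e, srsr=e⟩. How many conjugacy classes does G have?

The conjugacy classes (representative and size) are:
  [e] (size 1), [r⁵] (size 2), [r⁴] (size 2), [r³] (size 1), [s] (size 3), [r³s] (size 3).
Class equation: 1 + 2 + 2 + 1 + 3 + 3 = 12 = |G|. So G has 6 conjugacy classes.

Answer: 6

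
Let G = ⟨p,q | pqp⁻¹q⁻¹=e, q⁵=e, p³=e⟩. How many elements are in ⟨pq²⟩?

|⟨pq²⟩| equals the order of pq². Compute successive powers until reaching e:
  (pq²)¹ = pq², (pq²)² = p²q⁴, (pq²)³ = q, (pq²)⁴ = pq³, (pq²)⁵ = p², (pq²)⁶ = q², (pq²)⁷ = pq⁴, (pq²)⁸ = p²q, (pq²)⁹ = q³, (pq²)¹⁰ = p, (pq²)¹¹ = p²q², (pq²)¹² = q⁴, (pq²)¹³ = pq, (pq²)¹⁴ = p²q³, (pq²)¹⁵ = e.
The smallest positive k with (pq²)ᵏ = e is 15, so |⟨pq²⟩| = 15.

Answer: 15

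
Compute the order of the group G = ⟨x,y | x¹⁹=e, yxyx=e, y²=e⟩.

Enumerate words in the generators, reducing via the relations: the distinct elements are
  {e, x, y, xy, x², x³, x⁴, x⁵, x⁶, x⁷, x⁸, x⁹, x²y, x³y, x¹², x¹³, x¹¹, x¹⁰, x¹⁴, x¹⁵, x¹⁶, x¹⁷, x¹⁸, x⁴y, x⁵y, x⁶y, x⁷y, x⁸y, x⁹y, x¹²y, x¹³y, x¹¹y, x¹⁰y, x¹⁴y, x¹⁵y, x¹⁶y, x¹⁷y, x¹⁸y}.
No further products give new elements, so |G| = 38.

Answer: 38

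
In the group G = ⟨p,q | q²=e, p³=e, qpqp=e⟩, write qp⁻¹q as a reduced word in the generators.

Multiply left to right, reducing at each step:
  q · p⁻¹ = pq
  (pq) · q = p

Answer: p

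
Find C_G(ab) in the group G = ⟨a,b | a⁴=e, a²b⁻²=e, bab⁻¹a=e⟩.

⟨ab⟩ ⊆ C_G(ab) since powers of ab commute with ab; so |C_G(ab)| ≥ |⟨ab⟩| = 4.
By orbit–stabilizer, |C_G(ab)| = |G| / |conj. class of ab| = 8 / 2 = 4.
The 4 elements commuting with ab are {e, a², ab⁻¹, ab}.

Answer: {e, a², ab⁻¹, ab}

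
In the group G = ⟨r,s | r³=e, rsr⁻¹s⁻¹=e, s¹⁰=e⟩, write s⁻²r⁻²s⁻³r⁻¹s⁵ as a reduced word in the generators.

Multiply left to right, reducing at each step:
  (s⁸) · r⁻² = rs⁸
  (rs⁸) · s⁻³ = rs⁵
  (rs⁵) · r⁻¹ = s⁵
  (s⁵) · s⁵ = e

Answer: e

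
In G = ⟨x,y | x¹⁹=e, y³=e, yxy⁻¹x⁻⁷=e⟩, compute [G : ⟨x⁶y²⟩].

First find ord(x⁶y²) by computing successive powers:
  (x⁶y²)¹ = x⁶y², (x⁶y²)² = x¹⁵y, (x⁶y²)³ = e.
So |⟨x⁶y²⟩| = ord(x⁶y²) = 3. With |G| = 57, by Lagrange [G : ⟨x⁶y²⟩] = 57/3 = 19.

Answer: 19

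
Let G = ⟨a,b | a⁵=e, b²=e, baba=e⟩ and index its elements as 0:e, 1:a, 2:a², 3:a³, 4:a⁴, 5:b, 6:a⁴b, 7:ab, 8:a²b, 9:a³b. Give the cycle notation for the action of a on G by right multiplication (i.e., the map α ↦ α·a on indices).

(0 1 2 3 4)(5 6 9 8 7)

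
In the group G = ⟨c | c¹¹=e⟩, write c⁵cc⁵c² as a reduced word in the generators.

Multiply left to right, reducing at each step:
  (c⁵) · c = c⁶
  (c⁶) · c⁵ = e
  e · c² = c²

Answer: c²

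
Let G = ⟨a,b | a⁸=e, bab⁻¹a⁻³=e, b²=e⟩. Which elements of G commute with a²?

⟨a²⟩ ⊆ C_G(a²) since powers of a² commute with a²; so |C_G(a²)| ≥ |⟨a²⟩| = 4.
By orbit–stabilizer, |C_G(a²)| = |G| / |conj. class of a²| = 16 / 2 = 8.
The 8 elements commuting with a² are {e, a, a², a³, a⁴, a⁵, a⁶, a⁷}.

Answer: {e, a, a², a³, a⁴, a⁵, a⁶, a⁷}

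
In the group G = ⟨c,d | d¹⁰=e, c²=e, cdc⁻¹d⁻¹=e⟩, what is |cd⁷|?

Compute successive powers until reaching e:
  (cd⁷)¹ = cd⁷, (cd⁷)² = d⁴, (cd⁷)³ = cd, (cd⁷)⁴ = d⁸, (cd⁷)⁵ = cd⁵, (cd⁷)⁶ = d², (cd⁷)⁷ = cd⁹, (cd⁷)⁸ = d⁶, (cd⁷)⁹ = cd³, (cd⁷)¹⁰ = e.
The smallest positive k with (cd⁷)ᵏ = e is 10.

Answer: 10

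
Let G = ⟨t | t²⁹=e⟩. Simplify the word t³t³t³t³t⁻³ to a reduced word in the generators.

Multiply left to right, reducing at each step:
  (t³) · t³ = t⁶
  (t⁶) · t³ = t⁹
  (t⁹) · t³ = t¹²
  (t¹²) · t⁻³ = t⁹

Answer: t⁹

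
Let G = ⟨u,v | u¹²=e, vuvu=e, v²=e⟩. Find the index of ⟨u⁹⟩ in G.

First find ord(u⁹) by computing successive powers:
  (u⁹)¹ = u⁹, (u⁹)² = u⁶, (u⁹)³ = u³, (u⁹)⁴ = e.
So |⟨u⁹⟩| = ord(u⁹) = 4. With |G| = 24, by Lagrange [G : ⟨u⁹⟩] = 24/4 = 6.

Answer: 6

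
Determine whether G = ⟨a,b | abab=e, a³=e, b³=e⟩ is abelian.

a·b = ab but b·a = a²b², so a·b ≠ b·a and G is not abelian.

Answer: No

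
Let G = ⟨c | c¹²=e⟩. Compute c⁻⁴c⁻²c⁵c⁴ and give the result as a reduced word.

Multiply left to right, reducing at each step:
  (c⁸) · c⁻² = c⁶
  (c⁶) · c⁵ = c¹¹
  (c¹¹) · c⁴ = c³

Answer: c³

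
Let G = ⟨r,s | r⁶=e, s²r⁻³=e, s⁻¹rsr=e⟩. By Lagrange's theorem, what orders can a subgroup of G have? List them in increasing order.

|G| = 12 = 2² · 3. By Lagrange's theorem the order of any subgroup divides 12; the divisors of 12 are 1, 2, 3, 4, 6, 12.

Answer: 1, 2, 3, 4, 6, 12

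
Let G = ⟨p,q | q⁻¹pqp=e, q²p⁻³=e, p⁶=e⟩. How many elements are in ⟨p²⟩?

|⟨p²⟩| equals the order of p². Compute successive powers until reaching e:
  (p²)¹ = p², (p²)² = p⁴, (p²)³ = e.
The smallest positive k with (p²)ᵏ = e is 3, so |⟨p²⟩| = 3.

Answer: 3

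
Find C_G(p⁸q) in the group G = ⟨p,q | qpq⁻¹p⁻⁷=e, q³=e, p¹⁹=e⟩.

⟨p⁸q⟩ ⊆ C_G(p⁸q) since powers of p⁸q commute with p⁸q; so |C_G(p⁸q)| ≥ |⟨p⁸q⟩| = 3.
By orbit–stabilizer, |C_G(p⁸q)| = |G| / |conj. class of p⁸q| = 57 / 19 = 3.
The 3 elements commuting with p⁸q are {e, p⁸q, p⁷q²}.

Answer: {e, p⁸q, p⁷q²}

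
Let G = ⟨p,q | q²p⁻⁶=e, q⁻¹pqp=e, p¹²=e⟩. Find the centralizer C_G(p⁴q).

⟨p⁴q⟩ ⊆ C_G(p⁴q) since powers of p⁴q commute with p⁴q; so |C_G(p⁴q)| ≥ |⟨p⁴q⟩| = 4.
By orbit–stabilizer, |C_G(p⁴q)| = |G| / |conj. class of p⁴q| = 24 / 6 = 4.
The 4 elements commuting with p⁴q are {e, p⁶, p⁴q, p⁴q⁻¹}.

Answer: {e, p⁶, p⁴q, p⁴q⁻¹}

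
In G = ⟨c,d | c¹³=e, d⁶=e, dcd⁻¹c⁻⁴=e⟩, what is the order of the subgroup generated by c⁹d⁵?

|⟨c⁹d⁵⟩| equals the order of c⁹d⁵. Compute successive powers until reaching e:
  (c⁹d⁵)¹ = c⁹d⁵, (c⁹d⁵)² = c⁸d⁴, (c⁹d⁵)³ = c¹¹d³, (c⁹d⁵)⁴ = c²d², (c⁹d⁵)⁵ = c³d, (c⁹d⁵)⁶ = e.
The smallest positive k with (c⁹d⁵)ᵏ = e is 6, so |⟨c⁹d⁵⟩| = 6.

Answer: 6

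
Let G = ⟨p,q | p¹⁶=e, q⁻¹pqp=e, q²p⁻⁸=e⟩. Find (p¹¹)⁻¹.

The order of (p¹¹) is 16 (smallest k with (p¹¹)ᵏ = e), so (p¹¹)⁻¹ = (p¹¹)¹⁵ = p⁵.
Check: (p¹¹) · (p⁵) → (p¹¹) · p⁵ = e, giving e as required.

Answer: p⁵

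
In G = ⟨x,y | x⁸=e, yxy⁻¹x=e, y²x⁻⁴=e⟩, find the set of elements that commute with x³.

⟨x³⟩ ⊆ C_G(x³) since powers of x³ commute with x³; so |C_G(x³)| ≥ |⟨x³⟩| = 8.
By orbit–stabilizer, |C_G(x³)| = |G| / |conj. class of x³| = 16 / 2 = 8.
The 8 elements commuting with x³ are {e, x, x², x³, x⁴, x⁵, x⁶, x⁷}.

Answer: {e, x, x², x³, x⁴, x⁵, x⁶, x⁷}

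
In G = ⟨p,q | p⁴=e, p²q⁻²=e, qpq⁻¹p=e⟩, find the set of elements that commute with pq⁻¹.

⟨pq⁻¹⟩ ⊆ C_G(pq⁻¹) since powers of pq⁻¹ commute with pq⁻¹; so |C_G(pq⁻¹)| ≥ |⟨pq⁻¹⟩| = 4.
By orbit–stabilizer, |C_G(pq⁻¹)| = |G| / |conj. class of pq⁻¹| = 8 / 2 = 4.
The 4 elements commuting with pq⁻¹ are {e, p², pq⁻¹, pq}.

Answer: {e, p², pq⁻¹, pq}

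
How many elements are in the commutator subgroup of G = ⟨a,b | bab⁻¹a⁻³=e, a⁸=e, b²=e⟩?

G' = [G, G] is generated by all commutators. The generator-pair commutators are: [a, b] = a⁶.
The subgroup they normally generate is {e, a², a⁴, a⁶}, of order 4.
Check: |G/G'| = 16/4 = 4 is the order of the abelianisation.

Answer: 4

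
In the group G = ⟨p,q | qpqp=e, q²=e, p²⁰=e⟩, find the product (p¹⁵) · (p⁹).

Compute (p¹⁵) · (p⁹) by multiplying left to right and reducing via the relations at each step:
  (p¹⁵) · p⁹ = p⁴

Answer: p⁴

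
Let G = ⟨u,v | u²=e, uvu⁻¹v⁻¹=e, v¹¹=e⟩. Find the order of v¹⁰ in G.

Compute successive powers until reaching e:
  (v¹⁰)¹ = v¹⁰, (v¹⁰)² = v⁹, (v¹⁰)³ = v⁸, (v¹⁰)⁴ = v⁷, (v¹⁰)⁵ = v⁶, (v¹⁰)⁶ = v⁵, (v¹⁰)⁷ = v⁴, (v¹⁰)⁸ = v³, (v¹⁰)⁹ = v², (v¹⁰)¹⁰ = v, (v¹⁰)¹¹ = e.
The smallest positive k with (v¹⁰)ᵏ = e is 11.

Answer: 11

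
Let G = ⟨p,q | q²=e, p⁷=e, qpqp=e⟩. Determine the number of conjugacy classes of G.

The conjugacy classes (representative and size) are:
  [e] (size 1), [p⁶] (size 2), [p⁵] (size 2), [p⁴] (size 2), [pq] (size 7).
Class equation: 1 + 2 + 2 + 2 + 7 = 14 = |G|. So G has 5 conjugacy classes.

Answer: 5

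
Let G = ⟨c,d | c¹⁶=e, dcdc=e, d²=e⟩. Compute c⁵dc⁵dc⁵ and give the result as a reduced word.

Multiply left to right, reducing at each step:
  (c⁵) · d = c⁵d
  (c⁵d) · c⁵ = d
  d · d = e
  e · c⁵ = c⁵

Answer: c⁵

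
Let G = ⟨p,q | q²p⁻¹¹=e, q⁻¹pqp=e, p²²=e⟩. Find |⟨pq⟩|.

|⟨pq⟩| equals the order of pq. Compute successive powers until reaching e:
  (pq)¹ = pq, (pq)² = p¹¹, (pq)³ = pq⁻¹, (pq)⁴ = e.
The smallest positive k with (pq)ᵏ = e is 4, so |⟨pq⟩| = 4.

Answer: 4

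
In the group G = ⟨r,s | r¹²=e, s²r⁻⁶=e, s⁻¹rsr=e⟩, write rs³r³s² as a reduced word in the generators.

Multiply left to right, reducing at each step:
  r · s³ = rs⁻¹
  (rs⁻¹) · r³ = r⁴s
  (r⁴s) · s² = r⁴s⁻¹

Answer: r⁴s⁻¹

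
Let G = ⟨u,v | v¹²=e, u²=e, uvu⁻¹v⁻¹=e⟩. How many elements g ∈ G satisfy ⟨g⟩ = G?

⟨g⟩ = G would require ord(g) = |G| = 24, but the maximum element order in G is 12 < 24. So G is not cyclic and no single element generates it: the count is 0.

Answer: 0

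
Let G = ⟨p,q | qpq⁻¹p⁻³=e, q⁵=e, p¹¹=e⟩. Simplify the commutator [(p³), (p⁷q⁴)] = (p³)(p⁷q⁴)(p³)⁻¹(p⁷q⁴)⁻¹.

[(p³), (p⁷q⁴)] = (p³)·(p⁷q⁴)·(p³)⁻¹·(p⁷q⁴)⁻¹.
  (p³) · (p⁷q⁴) = p¹⁰q⁴
  (p¹⁰q⁴) · (p⁸) = p⁹q⁴
  (p⁹q⁴) · (pq) = p²

Answer: p²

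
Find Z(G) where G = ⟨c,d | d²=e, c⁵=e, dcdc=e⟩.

An element z ∈ Z(G) iff z commutes with every generator.
For example e is central: e·c = c = c·e; e·d = d = d·e.
Whereas c ∉ Z(G) since c·d = cd ≠ c⁴d = d·c.
Checking each of the 10 elements this way gives Z(G) = {e}, of order 1.

Answer: {e}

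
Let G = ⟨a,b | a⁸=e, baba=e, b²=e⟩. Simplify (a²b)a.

Compute (a²b) · a by multiplying left to right and reducing via the relations at each step:
  (a²b) · a = ab

Answer: ab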